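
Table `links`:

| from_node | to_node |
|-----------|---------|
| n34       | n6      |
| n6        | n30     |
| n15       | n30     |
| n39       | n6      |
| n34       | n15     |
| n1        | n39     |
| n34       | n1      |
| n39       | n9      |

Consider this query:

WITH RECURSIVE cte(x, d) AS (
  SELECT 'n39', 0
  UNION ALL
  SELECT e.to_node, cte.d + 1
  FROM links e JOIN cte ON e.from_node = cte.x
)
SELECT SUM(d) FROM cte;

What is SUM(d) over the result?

Base: (n39, d=0).
Iteration 1: edges from {n39} -> (n6, d=1), (n9, d=1).
Iteration 2: edges from {n6,n9} -> (n30, d=2).
Iteration 3: no outgoing edges from {n30}; recursion stops.
SUM(d) = 0 + 1 + 1 + 2 = 4.

4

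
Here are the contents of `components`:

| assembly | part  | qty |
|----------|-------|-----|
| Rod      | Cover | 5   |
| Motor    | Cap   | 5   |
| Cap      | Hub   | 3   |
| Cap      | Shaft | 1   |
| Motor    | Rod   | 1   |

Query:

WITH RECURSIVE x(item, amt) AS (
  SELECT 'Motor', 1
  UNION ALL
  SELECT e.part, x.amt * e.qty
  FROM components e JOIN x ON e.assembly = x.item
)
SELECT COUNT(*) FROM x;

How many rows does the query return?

6

Base: (Motor, amt=1).
Iteration 1: components of {Motor} -> Cap = 1*5 = 5, Rod = 1*1 = 1.
Iteration 2: components of {Cap,Rod} -> Cover = 1*5 = 5, Hub = 5*3 = 15, Shaft = 5*1 = 5.
Iteration 3: no further components; recursion stops.
Total rows emitted: 6.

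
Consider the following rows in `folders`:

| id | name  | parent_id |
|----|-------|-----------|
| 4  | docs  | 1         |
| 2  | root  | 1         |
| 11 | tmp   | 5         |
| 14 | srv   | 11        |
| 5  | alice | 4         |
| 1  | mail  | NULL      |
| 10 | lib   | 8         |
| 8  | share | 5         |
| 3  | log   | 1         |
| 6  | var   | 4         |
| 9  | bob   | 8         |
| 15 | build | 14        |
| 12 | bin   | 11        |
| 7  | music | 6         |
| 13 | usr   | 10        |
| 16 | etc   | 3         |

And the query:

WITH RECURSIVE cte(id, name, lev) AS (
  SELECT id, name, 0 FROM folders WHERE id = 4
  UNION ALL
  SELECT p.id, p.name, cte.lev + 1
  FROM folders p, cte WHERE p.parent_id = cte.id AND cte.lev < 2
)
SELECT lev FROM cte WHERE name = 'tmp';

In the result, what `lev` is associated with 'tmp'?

Base: id=4 (docs) at lev 0.
Iteration 1: rows with parent_id in {4} -> alice (id 5, lev 1), var (id 6, lev 1).
Iteration 2: rows with parent_id in {5,6} -> music (id 7, lev 2), share (id 8, lev 2), tmp (id 11, lev 2).
Iteration 3: lev < 2 fails for all current rows; recursion stops.

2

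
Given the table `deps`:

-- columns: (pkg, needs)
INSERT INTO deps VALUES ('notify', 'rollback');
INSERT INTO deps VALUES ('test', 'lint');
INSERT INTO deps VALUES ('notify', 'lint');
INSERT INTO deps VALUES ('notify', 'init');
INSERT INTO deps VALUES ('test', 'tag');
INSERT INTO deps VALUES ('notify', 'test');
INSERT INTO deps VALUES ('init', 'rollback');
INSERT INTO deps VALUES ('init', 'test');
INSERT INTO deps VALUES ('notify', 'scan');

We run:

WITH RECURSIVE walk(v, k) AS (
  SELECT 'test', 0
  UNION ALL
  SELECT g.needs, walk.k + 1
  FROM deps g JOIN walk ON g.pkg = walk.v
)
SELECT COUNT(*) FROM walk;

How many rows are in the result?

Base: (test, k=0).
Iteration 1: edges from {test} -> (lint, k=1), (tag, k=1).
Iteration 2: no outgoing edges from {lint,tag}; recursion stops.
Total rows emitted: 3.

3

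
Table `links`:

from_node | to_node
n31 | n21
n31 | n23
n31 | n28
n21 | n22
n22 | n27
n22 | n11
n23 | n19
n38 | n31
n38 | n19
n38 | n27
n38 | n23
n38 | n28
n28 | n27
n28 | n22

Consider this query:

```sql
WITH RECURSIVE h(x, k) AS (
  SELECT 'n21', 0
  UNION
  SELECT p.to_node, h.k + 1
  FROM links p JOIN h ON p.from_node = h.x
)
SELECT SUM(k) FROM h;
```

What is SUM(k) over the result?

Base: (n21, k=0).
Iteration 1: edges from {n21} -> (n22, k=1).
Iteration 2: edges from {n22} -> (n11, k=2), (n27, k=2).
Iteration 3: no outgoing edges from {n11,n27}; recursion stops.
SUM(k) = 0 + 1 + 2 + 2 = 5.

5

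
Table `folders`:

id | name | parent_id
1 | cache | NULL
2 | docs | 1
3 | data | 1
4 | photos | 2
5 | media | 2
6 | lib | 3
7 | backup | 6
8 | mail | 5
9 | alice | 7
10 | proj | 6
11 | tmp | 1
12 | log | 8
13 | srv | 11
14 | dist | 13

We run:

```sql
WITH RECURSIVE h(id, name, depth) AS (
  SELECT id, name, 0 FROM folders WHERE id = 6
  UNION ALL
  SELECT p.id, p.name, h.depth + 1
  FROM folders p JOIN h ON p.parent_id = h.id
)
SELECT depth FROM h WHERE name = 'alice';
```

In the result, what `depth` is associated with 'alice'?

Base: id=6 (lib) at depth 0.
Iteration 1: rows with parent_id in {6} -> backup (id 7, depth 1), proj (id 10, depth 1).
Iteration 2: rows with parent_id in {7,10} -> alice (id 9, depth 2).
Iteration 3: no rows with parent_id in {9}; recursion stops.

2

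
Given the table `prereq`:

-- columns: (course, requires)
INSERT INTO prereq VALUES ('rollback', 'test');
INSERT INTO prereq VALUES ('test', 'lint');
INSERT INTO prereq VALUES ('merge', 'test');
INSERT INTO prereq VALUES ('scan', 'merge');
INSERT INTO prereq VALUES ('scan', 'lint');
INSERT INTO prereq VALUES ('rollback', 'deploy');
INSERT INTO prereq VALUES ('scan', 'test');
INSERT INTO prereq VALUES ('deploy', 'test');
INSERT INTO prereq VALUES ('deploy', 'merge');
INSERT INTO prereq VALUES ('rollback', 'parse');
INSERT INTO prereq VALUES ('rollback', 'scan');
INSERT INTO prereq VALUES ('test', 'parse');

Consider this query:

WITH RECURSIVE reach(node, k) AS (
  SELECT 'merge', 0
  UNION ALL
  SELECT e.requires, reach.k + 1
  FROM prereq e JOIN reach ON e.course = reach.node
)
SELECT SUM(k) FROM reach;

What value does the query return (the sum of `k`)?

Base: (merge, k=0).
Iteration 1: edges from {merge} -> (test, k=1).
Iteration 2: edges from {test} -> (lint, k=2), (parse, k=2).
Iteration 3: no outgoing edges from {lint,parse}; recursion stops.
SUM(k) = 0 + 1 + 2 + 2 = 5.

5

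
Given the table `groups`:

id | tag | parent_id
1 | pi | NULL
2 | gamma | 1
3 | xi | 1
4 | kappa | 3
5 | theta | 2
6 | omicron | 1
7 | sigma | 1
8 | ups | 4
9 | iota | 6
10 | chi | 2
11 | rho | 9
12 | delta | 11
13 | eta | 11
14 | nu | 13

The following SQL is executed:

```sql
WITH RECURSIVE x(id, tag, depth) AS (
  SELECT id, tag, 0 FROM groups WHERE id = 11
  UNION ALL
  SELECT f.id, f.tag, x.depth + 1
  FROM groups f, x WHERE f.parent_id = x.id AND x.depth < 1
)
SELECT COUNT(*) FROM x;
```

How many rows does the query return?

3

Base: id=11 (rho) at depth 0.
Iteration 1: rows with parent_id in {11} -> delta (id 12, depth 1), eta (id 13, depth 1).
Iteration 2: depth < 1 fails for all current rows; recursion stops.
Total rows emitted: 3.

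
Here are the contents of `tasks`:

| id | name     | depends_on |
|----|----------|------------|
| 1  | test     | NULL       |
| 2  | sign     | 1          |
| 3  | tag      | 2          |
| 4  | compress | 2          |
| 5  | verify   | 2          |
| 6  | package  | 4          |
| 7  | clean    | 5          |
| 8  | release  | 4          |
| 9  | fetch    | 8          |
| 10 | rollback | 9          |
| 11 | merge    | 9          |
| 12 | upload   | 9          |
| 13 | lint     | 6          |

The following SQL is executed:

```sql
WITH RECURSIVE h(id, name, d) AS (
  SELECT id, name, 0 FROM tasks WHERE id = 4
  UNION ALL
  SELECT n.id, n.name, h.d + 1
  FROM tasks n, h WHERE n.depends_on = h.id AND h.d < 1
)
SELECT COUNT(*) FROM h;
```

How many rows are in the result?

3

Base: id=4 (compress) at d 0.
Iteration 1: rows with depends_on in {4} -> package (id 6, d 1), release (id 8, d 1).
Iteration 2: d < 1 fails for all current rows; recursion stops.
Total rows emitted: 3.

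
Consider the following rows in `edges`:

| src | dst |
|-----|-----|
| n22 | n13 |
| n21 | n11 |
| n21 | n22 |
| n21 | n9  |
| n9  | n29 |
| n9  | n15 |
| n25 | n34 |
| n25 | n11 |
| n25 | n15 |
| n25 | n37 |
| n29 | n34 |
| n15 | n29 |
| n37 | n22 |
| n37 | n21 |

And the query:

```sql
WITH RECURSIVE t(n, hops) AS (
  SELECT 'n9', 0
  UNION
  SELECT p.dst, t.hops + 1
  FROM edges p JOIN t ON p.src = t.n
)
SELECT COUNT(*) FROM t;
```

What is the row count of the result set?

6

Base: (n9, hops=0).
Iteration 1: edges from {n9} -> (n15, hops=1), (n29, hops=1).
Iteration 2: edges from {n15,n29} -> (n29, hops=2), (n34, hops=2).
Iteration 3: edges from {n29,n34} -> (n34, hops=3).
Iteration 4: no outgoing edges from {n34}; recursion stops.
Total rows emitted: 6.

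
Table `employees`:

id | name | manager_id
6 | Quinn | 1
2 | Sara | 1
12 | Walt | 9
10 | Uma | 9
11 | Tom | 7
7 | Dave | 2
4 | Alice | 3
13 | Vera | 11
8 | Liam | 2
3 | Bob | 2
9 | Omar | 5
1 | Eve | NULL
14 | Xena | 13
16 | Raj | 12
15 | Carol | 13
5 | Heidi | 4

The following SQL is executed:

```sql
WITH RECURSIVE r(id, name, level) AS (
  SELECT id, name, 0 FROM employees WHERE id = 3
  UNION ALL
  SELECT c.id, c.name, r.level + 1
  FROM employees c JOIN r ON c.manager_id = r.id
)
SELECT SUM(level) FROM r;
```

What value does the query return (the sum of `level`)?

19

Base: id=3 (Bob) at level 0.
Iteration 1: rows with manager_id in {3} -> Alice (id 4, level 1).
Iteration 2: rows with manager_id in {4} -> Heidi (id 5, level 2).
Iteration 3: rows with manager_id in {5} -> Omar (id 9, level 3).
Iteration 4: rows with manager_id in {9} -> Uma (id 10, level 4), Walt (id 12, level 4).
Iteration 5: rows with manager_id in {10,12} -> Raj (id 16, level 5).
Iteration 6: no rows with manager_id in {16}; recursion stops.
SUM(level) = 0 + 1 + 2 + 3 + 4 + 4 + 5 = 19.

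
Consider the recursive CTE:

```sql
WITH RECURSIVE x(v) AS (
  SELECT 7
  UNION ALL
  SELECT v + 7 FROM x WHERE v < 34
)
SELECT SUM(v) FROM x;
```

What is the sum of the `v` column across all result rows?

105

Base: v=7.
Iteration 1: 7 < 34 holds -> v = 7 + 7 = 14.
Iteration 2: 14 < 34 holds -> v = 14 + 7 = 21.
Iteration 3: 21 < 34 holds -> v = 21 + 7 = 28.
Iteration 4: 28 < 34 holds -> v = 28 + 7 = 35.
Iteration 5: 35 < 34 fails; recursion stops.
SUM(v) = 7 + 14 + 21 + 28 + 35 = 105.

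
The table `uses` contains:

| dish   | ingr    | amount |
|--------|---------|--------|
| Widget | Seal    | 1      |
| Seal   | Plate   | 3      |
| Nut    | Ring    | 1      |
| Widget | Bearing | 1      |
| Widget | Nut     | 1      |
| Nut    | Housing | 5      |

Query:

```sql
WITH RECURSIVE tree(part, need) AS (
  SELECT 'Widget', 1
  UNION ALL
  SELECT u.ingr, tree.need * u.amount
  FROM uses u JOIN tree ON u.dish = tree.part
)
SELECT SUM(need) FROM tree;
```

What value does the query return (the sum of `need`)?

Base: (Widget, need=1).
Iteration 1: components of {Widget} -> Bearing = 1*1 = 1, Nut = 1*1 = 1, Seal = 1*1 = 1.
Iteration 2: components of {Bearing,Nut,Seal} -> Housing = 1*5 = 5, Plate = 1*3 = 3, Ring = 1*1 = 1.
Iteration 3: no further components; recursion stops.
SUM(need) = 1 + 1 + 1 + 1 + 3 + 5 + 1 = 13.

13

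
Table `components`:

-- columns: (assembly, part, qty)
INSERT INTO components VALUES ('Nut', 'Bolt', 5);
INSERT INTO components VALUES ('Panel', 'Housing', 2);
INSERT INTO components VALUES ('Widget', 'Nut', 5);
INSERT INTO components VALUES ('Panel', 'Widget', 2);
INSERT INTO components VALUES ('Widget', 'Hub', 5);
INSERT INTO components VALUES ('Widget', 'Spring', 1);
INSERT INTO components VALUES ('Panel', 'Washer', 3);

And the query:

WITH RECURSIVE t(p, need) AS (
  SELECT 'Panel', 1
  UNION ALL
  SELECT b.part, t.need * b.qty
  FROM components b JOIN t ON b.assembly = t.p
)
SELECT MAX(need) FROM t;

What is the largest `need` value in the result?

Base: (Panel, need=1).
Iteration 1: components of {Panel} -> Housing = 1*2 = 2, Washer = 1*3 = 3, Widget = 1*2 = 2.
Iteration 2: components of {Housing,Washer,Widget} -> Hub = 2*5 = 10, Nut = 2*5 = 10, Spring = 2*1 = 2.
Iteration 3: components of {Hub,Nut,Spring} -> Bolt = 10*5 = 50.
Iteration 4: no further components; recursion stops.
need values: 1, 2, 3, 2, 10, 2, 10, 50; the maximum is 50.

50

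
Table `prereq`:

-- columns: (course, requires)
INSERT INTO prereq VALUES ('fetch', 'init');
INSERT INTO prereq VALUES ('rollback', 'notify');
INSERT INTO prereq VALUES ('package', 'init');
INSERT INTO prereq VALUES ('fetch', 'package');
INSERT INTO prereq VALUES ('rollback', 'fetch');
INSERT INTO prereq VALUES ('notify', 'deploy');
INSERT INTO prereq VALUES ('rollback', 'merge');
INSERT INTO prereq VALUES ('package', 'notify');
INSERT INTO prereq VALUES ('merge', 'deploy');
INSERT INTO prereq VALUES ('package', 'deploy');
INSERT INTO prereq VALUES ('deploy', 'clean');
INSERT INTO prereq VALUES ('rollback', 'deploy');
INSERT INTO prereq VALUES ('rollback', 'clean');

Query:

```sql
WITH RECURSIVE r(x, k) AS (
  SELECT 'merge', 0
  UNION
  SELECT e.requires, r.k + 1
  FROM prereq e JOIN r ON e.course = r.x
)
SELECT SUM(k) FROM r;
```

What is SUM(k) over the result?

3

Base: (merge, k=0).
Iteration 1: edges from {merge} -> (deploy, k=1).
Iteration 2: edges from {deploy} -> (clean, k=2).
Iteration 3: no outgoing edges from {clean}; recursion stops.
SUM(k) = 0 + 1 + 2 = 3.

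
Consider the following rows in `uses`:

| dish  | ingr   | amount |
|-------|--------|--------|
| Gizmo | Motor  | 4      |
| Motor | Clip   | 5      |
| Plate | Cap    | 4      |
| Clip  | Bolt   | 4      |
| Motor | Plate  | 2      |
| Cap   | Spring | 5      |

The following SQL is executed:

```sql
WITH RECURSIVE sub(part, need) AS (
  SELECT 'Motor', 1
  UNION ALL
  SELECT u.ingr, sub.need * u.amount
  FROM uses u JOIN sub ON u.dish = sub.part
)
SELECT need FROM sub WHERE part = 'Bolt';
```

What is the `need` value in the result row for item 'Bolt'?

Base: (Motor, need=1).
Iteration 1: components of {Motor} -> Clip = 1*5 = 5, Plate = 1*2 = 2.
Iteration 2: components of {Clip,Plate} -> Bolt = 5*4 = 20, Cap = 2*4 = 8.
Iteration 3: components of {Bolt,Cap} -> Spring = 8*5 = 40.
Iteration 4: no further components; recursion stops.

20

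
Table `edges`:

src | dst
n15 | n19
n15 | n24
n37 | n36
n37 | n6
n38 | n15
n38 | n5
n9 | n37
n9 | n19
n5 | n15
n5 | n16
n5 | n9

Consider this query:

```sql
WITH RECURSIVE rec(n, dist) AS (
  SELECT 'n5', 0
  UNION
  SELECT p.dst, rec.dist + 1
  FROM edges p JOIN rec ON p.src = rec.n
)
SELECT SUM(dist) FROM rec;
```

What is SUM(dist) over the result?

15

Base: (n5, dist=0).
Iteration 1: edges from {n5} -> (n15, dist=1), (n16, dist=1), (n9, dist=1).
Iteration 2: edges from {n15,n16,n9} -> (n19, dist=2), (n24, dist=2), (n37, dist=2). [UNION drops 1 duplicate row(s)]
Iteration 3: edges from {n19,n24,n37} -> (n36, dist=3), (n6, dist=3).
Iteration 4: no outgoing edges from {n36,n6}; recursion stops.
SUM(dist) = 0 + 1 + 1 + 1 + 2 + 2 + 2 + 3 + 3 = 15.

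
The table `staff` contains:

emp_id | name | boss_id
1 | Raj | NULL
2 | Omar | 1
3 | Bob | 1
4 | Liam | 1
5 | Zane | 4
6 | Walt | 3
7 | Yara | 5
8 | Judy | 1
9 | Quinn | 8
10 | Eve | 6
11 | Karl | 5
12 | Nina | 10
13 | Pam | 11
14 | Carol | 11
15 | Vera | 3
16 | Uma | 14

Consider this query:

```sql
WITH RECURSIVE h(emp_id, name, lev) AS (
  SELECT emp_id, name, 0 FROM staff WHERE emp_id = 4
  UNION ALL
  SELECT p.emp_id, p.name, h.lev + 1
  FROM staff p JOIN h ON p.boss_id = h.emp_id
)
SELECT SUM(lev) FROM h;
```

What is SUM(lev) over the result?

15

Base: emp_id=4 (Liam) at lev 0.
Iteration 1: rows with boss_id in {4} -> Zane (id 5, lev 1).
Iteration 2: rows with boss_id in {5} -> Yara (id 7, lev 2), Karl (id 11, lev 2).
Iteration 3: rows with boss_id in {7,11} -> Pam (id 13, lev 3), Carol (id 14, lev 3).
Iteration 4: rows with boss_id in {13,14} -> Uma (id 16, lev 4).
Iteration 5: no rows with boss_id in {16}; recursion stops.
SUM(lev) = 0 + 1 + 2 + 2 + 3 + 3 + 4 = 15.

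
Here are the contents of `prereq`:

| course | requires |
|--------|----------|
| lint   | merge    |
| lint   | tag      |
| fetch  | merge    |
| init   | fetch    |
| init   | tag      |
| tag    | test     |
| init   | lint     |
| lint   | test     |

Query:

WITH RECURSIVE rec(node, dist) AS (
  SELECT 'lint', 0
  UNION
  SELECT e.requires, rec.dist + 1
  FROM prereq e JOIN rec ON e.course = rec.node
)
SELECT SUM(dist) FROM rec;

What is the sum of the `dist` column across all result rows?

Base: (lint, dist=0).
Iteration 1: edges from {lint} -> (merge, dist=1), (tag, dist=1), (test, dist=1).
Iteration 2: edges from {merge,tag,test} -> (test, dist=2).
Iteration 3: no outgoing edges from {test}; recursion stops.
SUM(dist) = 0 + 1 + 1 + 1 + 2 = 5.

5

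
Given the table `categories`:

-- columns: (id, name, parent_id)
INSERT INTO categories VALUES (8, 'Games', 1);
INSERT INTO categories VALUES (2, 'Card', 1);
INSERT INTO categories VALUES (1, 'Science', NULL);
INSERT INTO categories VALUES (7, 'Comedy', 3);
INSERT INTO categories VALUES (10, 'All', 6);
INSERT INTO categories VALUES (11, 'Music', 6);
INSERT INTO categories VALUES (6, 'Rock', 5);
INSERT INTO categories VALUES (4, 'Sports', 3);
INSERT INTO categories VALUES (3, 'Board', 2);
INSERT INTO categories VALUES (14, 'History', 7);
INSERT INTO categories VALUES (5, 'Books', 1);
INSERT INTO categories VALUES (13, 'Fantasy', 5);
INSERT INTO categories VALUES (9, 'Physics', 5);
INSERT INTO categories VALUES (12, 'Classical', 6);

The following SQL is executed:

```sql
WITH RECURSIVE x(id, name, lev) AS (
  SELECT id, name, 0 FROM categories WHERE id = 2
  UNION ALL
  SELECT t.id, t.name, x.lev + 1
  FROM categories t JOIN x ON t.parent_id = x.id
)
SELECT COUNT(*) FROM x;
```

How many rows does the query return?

5

Base: id=2 (Card) at lev 0.
Iteration 1: rows with parent_id in {2} -> Board (id 3, lev 1).
Iteration 2: rows with parent_id in {3} -> Sports (id 4, lev 2), Comedy (id 7, lev 2).
Iteration 3: rows with parent_id in {4,7} -> History (id 14, lev 3).
Iteration 4: no rows with parent_id in {14}; recursion stops.
Total rows emitted: 5.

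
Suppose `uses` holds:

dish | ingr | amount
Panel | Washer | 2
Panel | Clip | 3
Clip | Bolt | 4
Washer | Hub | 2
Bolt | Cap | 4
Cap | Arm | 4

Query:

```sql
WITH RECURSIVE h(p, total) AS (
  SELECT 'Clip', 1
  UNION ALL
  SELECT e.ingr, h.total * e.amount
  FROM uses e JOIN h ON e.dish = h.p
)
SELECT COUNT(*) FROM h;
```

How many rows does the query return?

Base: (Clip, total=1).
Iteration 1: components of {Clip} -> Bolt = 1*4 = 4.
Iteration 2: components of {Bolt} -> Cap = 4*4 = 16.
Iteration 3: components of {Cap} -> Arm = 16*4 = 64.
Iteration 4: no further components; recursion stops.
Total rows emitted: 4.

4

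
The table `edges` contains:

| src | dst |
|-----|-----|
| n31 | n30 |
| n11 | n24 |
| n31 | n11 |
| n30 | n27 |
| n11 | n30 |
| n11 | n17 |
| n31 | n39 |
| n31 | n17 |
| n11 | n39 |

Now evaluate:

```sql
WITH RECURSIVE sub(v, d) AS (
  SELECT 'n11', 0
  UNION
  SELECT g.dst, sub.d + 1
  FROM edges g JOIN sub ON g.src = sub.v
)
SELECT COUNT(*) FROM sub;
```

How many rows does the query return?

Base: (n11, d=0).
Iteration 1: edges from {n11} -> (n17, d=1), (n24, d=1), (n30, d=1), (n39, d=1).
Iteration 2: edges from {n17,n24,n30,n39} -> (n27, d=2).
Iteration 3: no outgoing edges from {n27}; recursion stops.
Total rows emitted: 6.

6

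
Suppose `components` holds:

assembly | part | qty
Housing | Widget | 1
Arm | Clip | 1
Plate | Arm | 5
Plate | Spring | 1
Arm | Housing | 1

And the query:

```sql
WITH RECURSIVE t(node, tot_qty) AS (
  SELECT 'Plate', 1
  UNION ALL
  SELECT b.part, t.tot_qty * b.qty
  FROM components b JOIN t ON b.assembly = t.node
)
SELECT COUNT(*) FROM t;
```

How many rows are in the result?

Base: (Plate, tot_qty=1).
Iteration 1: components of {Plate} -> Arm = 1*5 = 5, Spring = 1*1 = 1.
Iteration 2: components of {Arm,Spring} -> Clip = 5*1 = 5, Housing = 5*1 = 5.
Iteration 3: components of {Clip,Housing} -> Widget = 5*1 = 5.
Iteration 4: no further components; recursion stops.
Total rows emitted: 6.

6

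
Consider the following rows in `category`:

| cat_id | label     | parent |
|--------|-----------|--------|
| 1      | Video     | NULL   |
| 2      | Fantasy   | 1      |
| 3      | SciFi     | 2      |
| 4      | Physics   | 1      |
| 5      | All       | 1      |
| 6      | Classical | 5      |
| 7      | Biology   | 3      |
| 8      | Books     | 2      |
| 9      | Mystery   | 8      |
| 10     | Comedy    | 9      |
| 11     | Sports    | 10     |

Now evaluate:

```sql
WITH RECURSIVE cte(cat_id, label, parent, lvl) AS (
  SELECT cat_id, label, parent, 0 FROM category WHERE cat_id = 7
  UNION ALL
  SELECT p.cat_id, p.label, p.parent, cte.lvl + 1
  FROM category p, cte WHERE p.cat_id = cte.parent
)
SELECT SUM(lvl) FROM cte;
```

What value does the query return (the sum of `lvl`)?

6

Base: cat_id=7 (Biology), parent=3, lvl 0.
Iteration 1: join on cat_id=3 -> SciFi (id 3, parent=2, lvl 1).
Iteration 2: join on cat_id=2 -> Fantasy (id 2, parent=1, lvl 2).
Iteration 3: join on cat_id=1 -> Video (id 1, parent=NULL, lvl 3).
Iteration 4: parent is NULL; no match; recursion stops.
SUM(lvl) = 0 + 1 + 2 + 3 = 6.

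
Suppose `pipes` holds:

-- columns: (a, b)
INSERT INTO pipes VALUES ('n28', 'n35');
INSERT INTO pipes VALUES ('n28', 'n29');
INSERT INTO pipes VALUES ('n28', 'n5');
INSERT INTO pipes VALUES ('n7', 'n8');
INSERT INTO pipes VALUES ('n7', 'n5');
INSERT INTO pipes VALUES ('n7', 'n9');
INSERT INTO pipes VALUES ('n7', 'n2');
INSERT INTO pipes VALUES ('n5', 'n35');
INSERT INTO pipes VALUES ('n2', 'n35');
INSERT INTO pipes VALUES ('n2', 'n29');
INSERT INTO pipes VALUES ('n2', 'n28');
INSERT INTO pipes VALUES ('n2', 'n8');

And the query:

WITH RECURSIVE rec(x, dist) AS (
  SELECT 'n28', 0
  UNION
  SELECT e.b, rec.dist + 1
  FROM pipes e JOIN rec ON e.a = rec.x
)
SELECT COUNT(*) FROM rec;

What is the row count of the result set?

Base: (n28, dist=0).
Iteration 1: edges from {n28} -> (n29, dist=1), (n35, dist=1), (n5, dist=1).
Iteration 2: edges from {n29,n35,n5} -> (n35, dist=2).
Iteration 3: no outgoing edges from {n35}; recursion stops.
Total rows emitted: 5.

5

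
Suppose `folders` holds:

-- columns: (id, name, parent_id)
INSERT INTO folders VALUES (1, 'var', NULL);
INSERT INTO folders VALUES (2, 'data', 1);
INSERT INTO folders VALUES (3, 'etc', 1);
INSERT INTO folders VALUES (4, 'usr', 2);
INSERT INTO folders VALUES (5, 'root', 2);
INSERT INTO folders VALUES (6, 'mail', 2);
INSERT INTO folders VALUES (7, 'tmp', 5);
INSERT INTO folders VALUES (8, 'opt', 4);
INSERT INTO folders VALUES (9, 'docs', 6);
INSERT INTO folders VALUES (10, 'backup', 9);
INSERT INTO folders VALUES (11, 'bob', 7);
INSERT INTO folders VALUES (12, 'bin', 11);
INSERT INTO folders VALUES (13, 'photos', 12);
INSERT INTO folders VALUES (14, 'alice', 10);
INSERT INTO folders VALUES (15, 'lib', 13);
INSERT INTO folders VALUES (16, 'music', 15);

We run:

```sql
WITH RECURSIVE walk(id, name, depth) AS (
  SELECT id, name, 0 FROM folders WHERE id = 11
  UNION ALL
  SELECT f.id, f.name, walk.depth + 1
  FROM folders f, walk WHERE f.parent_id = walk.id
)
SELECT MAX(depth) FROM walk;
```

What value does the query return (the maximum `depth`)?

4

Base: id=11 (bob) at depth 0.
Iteration 1: rows with parent_id in {11} -> bin (id 12, depth 1).
Iteration 2: rows with parent_id in {12} -> photos (id 13, depth 2).
Iteration 3: rows with parent_id in {13} -> lib (id 15, depth 3).
Iteration 4: rows with parent_id in {15} -> music (id 16, depth 4).
Iteration 5: no rows with parent_id in {16}; recursion stops.
depth values: 0, 1, 2, 3, 4; the maximum is 4.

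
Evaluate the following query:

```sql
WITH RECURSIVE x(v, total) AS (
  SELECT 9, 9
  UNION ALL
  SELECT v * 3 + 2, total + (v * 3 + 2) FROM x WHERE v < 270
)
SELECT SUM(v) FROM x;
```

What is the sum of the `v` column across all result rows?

1205

Base: v=9, total=9.
Iteration 1: 9 < 270 holds -> v = 9 * 3 + 2 = 29, total = 9 + 29 = 38.
Iteration 2: 29 < 270 holds -> v = 29 * 3 + 2 = 89, total = 38 + 89 = 127.
Iteration 3: 89 < 270 holds -> v = 89 * 3 + 2 = 269, total = 127 + 269 = 396.
Iteration 4: 269 < 270 holds -> v = 269 * 3 + 2 = 809, total = 396 + 809 = 1205.
Iteration 5: 809 < 270 fails; recursion stops.
SUM(v) = 9 + 29 + 89 + 269 + 809 = 1205.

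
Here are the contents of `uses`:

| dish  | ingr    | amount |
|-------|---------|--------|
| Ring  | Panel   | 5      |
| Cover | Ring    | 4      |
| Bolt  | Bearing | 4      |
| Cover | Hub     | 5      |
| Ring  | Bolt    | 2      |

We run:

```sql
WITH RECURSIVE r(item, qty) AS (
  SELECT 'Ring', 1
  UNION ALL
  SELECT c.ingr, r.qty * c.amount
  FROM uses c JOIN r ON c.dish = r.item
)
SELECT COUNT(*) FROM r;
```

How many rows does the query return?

Base: (Ring, qty=1).
Iteration 1: components of {Ring} -> Bolt = 1*2 = 2, Panel = 1*5 = 5.
Iteration 2: components of {Bolt,Panel} -> Bearing = 2*4 = 8.
Iteration 3: no further components; recursion stops.
Total rows emitted: 4.

4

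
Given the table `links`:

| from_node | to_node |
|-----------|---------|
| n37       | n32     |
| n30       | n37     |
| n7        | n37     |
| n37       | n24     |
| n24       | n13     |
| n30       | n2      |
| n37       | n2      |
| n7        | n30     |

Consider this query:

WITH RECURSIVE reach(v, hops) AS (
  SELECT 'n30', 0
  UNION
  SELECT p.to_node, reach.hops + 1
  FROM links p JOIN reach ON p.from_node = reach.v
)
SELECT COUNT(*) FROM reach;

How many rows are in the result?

Base: (n30, hops=0).
Iteration 1: edges from {n30} -> (n2, hops=1), (n37, hops=1).
Iteration 2: edges from {n2,n37} -> (n2, hops=2), (n24, hops=2), (n32, hops=2).
Iteration 3: edges from {n2,n24,n32} -> (n13, hops=3).
Iteration 4: no outgoing edges from {n13}; recursion stops.
Total rows emitted: 7.

7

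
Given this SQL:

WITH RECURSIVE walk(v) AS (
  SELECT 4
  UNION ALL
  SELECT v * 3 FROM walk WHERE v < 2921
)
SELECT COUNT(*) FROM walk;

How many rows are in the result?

Base: v=4.
Iteration 1: 4 < 2921 holds -> v = 4 * 3 = 12.
Iteration 2: 12 < 2921 holds -> v = 12 * 3 = 36.
Iteration 3: 36 < 2921 holds -> v = 36 * 3 = 108.
Iteration 4: 108 < 2921 holds -> v = 108 * 3 = 324.
Iteration 5: 324 < 2921 holds -> v = 324 * 3 = 972.
Iteration 6: 972 < 2921 holds -> v = 972 * 3 = 2916.
Iteration 7: 2916 < 2921 holds -> v = 2916 * 3 = 8748.
Iteration 8: 8748 < 2921 fails; recursion stops.
Total rows emitted: 8.

8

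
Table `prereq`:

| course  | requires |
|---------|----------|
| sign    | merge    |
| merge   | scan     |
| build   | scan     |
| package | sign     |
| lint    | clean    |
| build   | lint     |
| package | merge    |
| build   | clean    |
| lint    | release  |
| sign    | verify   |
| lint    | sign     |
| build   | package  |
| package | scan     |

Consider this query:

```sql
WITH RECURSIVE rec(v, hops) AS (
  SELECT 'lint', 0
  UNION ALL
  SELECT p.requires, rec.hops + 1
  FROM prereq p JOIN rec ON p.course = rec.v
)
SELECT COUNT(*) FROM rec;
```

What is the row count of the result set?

7

Base: (lint, hops=0).
Iteration 1: edges from {lint} -> (clean, hops=1), (release, hops=1), (sign, hops=1).
Iteration 2: edges from {clean,release,sign} -> (merge, hops=2), (verify, hops=2).
Iteration 3: edges from {merge,verify} -> (scan, hops=3).
Iteration 4: no outgoing edges from {scan}; recursion stops.
Total rows emitted: 7.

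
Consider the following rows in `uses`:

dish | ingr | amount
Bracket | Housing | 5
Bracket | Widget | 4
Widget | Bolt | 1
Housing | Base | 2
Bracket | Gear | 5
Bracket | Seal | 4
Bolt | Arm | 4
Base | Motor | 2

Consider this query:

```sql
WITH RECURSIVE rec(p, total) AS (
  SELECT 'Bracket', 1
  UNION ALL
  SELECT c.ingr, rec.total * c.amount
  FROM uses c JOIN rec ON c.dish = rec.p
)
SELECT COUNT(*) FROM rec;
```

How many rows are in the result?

9

Base: (Bracket, total=1).
Iteration 1: components of {Bracket} -> Gear = 1*5 = 5, Housing = 1*5 = 5, Seal = 1*4 = 4, Widget = 1*4 = 4.
Iteration 2: components of {Gear,Housing,Seal,Widget} -> Base = 5*2 = 10, Bolt = 4*1 = 4.
Iteration 3: components of {Base,Bolt} -> Arm = 4*4 = 16, Motor = 10*2 = 20.
Iteration 4: no further components; recursion stops.
Total rows emitted: 9.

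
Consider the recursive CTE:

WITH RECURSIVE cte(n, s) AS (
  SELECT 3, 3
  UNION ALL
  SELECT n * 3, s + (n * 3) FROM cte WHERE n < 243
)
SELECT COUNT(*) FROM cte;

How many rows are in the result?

Base: n=3, s=3.
Iteration 1: 3 < 243 holds -> n = 3 * 3 = 9, s = 3 + 9 = 12.
Iteration 2: 9 < 243 holds -> n = 9 * 3 = 27, s = 12 + 27 = 39.
Iteration 3: 27 < 243 holds -> n = 27 * 3 = 81, s = 39 + 81 = 120.
Iteration 4: 81 < 243 holds -> n = 81 * 3 = 243, s = 120 + 243 = 363.
Iteration 5: 243 < 243 fails; recursion stops.
Total rows emitted: 5.

5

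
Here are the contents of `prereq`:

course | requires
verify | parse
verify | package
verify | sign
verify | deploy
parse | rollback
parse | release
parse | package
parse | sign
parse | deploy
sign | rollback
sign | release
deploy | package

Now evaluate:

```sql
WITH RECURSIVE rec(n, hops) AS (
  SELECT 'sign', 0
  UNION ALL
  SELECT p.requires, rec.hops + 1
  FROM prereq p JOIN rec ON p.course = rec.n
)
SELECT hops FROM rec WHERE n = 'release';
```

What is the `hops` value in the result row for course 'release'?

1

Base: (sign, hops=0).
Iteration 1: edges from {sign} -> (release, hops=1), (rollback, hops=1).
Iteration 2: no outgoing edges from {release,rollback}; recursion stops.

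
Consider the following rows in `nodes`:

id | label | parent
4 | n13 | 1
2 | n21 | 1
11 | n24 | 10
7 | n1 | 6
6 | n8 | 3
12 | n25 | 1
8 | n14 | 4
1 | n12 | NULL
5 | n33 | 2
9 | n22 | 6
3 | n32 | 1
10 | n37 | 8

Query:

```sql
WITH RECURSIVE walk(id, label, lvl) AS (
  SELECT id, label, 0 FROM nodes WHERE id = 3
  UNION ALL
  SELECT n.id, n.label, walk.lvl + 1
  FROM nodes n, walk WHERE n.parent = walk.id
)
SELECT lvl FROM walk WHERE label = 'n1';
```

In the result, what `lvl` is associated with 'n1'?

Base: id=3 (n32) at lvl 0.
Iteration 1: rows with parent in {3} -> n8 (id 6, lvl 1).
Iteration 2: rows with parent in {6} -> n1 (id 7, lvl 2), n22 (id 9, lvl 2).
Iteration 3: no rows with parent in {7,9}; recursion stops.

2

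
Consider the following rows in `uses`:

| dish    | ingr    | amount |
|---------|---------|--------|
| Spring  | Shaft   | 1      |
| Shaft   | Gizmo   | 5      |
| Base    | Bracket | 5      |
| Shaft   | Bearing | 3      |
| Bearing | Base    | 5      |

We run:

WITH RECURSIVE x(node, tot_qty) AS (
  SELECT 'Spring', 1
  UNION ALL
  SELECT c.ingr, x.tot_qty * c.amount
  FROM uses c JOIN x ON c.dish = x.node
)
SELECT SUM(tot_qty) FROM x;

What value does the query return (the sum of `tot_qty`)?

100

Base: (Spring, tot_qty=1).
Iteration 1: components of {Spring} -> Shaft = 1*1 = 1.
Iteration 2: components of {Shaft} -> Bearing = 1*3 = 3, Gizmo = 1*5 = 5.
Iteration 3: components of {Bearing,Gizmo} -> Base = 3*5 = 15.
Iteration 4: components of {Base} -> Bracket = 15*5 = 75.
Iteration 5: no further components; recursion stops.
SUM(tot_qty) = 1 + 1 + 3 + 5 + 15 + 75 = 100.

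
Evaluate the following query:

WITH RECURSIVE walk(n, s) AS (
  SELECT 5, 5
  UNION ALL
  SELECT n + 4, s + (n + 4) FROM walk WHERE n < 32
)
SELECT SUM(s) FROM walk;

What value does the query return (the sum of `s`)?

516

Base: n=5, s=5.
Iteration 1: 5 < 32 holds -> n = 5 + 4 = 9, s = 5 + 9 = 14.
Iteration 2: 9 < 32 holds -> n = 9 + 4 = 13, s = 14 + 13 = 27.
Iteration 3: 13 < 32 holds -> n = 13 + 4 = 17, s = 27 + 17 = 44.
Iteration 4: 17 < 32 holds -> n = 17 + 4 = 21, s = 44 + 21 = 65.
Iteration 5: 21 < 32 holds -> n = 21 + 4 = 25, s = 65 + 25 = 90.
Iteration 6: 25 < 32 holds -> n = 25 + 4 = 29, s = 90 + 29 = 119.
Iteration 7: 29 < 32 holds -> n = 29 + 4 = 33, s = 119 + 33 = 152.
Iteration 8: 33 < 32 fails; recursion stops.
SUM(s) = 5 + 14 + 27 + 44 + 65 + 90 + 119 + 152 = 516.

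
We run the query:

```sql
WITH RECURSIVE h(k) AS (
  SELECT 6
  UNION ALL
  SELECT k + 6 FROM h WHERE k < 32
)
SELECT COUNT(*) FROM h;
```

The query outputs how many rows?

6

Base: k=6.
Iteration 1: 6 < 32 holds -> k = 6 + 6 = 12.
Iteration 2: 12 < 32 holds -> k = 12 + 6 = 18.
Iteration 3: 18 < 32 holds -> k = 18 + 6 = 24.
Iteration 4: 24 < 32 holds -> k = 24 + 6 = 30.
Iteration 5: 30 < 32 holds -> k = 30 + 6 = 36.
Iteration 6: 36 < 32 fails; recursion stops.
Total rows emitted: 6.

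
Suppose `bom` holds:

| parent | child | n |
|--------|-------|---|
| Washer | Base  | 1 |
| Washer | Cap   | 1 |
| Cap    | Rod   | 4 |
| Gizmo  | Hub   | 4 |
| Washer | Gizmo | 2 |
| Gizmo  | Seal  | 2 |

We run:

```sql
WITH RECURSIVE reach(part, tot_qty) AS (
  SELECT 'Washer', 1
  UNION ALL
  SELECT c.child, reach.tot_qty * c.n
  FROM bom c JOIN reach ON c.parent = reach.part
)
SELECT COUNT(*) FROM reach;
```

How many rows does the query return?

7

Base: (Washer, tot_qty=1).
Iteration 1: components of {Washer} -> Base = 1*1 = 1, Cap = 1*1 = 1, Gizmo = 1*2 = 2.
Iteration 2: components of {Base,Cap,Gizmo} -> Hub = 2*4 = 8, Rod = 1*4 = 4, Seal = 2*2 = 4.
Iteration 3: no further components; recursion stops.
Total rows emitted: 7.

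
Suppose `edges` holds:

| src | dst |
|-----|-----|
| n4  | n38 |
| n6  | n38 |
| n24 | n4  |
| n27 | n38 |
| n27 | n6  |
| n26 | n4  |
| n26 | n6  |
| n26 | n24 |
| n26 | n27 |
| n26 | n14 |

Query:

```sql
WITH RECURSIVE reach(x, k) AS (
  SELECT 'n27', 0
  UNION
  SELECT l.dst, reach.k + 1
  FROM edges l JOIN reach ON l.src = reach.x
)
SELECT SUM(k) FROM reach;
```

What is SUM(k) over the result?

Base: (n27, k=0).
Iteration 1: edges from {n27} -> (n38, k=1), (n6, k=1).
Iteration 2: edges from {n38,n6} -> (n38, k=2).
Iteration 3: no outgoing edges from {n38}; recursion stops.
SUM(k) = 0 + 1 + 1 + 2 = 4.

4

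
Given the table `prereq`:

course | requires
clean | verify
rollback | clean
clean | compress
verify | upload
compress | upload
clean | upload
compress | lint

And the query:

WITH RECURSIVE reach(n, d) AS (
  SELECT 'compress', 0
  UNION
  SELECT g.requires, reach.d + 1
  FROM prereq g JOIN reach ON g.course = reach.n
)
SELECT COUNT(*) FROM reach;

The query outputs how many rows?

3

Base: (compress, d=0).
Iteration 1: edges from {compress} -> (lint, d=1), (upload, d=1).
Iteration 2: no outgoing edges from {lint,upload}; recursion stops.
Total rows emitted: 3.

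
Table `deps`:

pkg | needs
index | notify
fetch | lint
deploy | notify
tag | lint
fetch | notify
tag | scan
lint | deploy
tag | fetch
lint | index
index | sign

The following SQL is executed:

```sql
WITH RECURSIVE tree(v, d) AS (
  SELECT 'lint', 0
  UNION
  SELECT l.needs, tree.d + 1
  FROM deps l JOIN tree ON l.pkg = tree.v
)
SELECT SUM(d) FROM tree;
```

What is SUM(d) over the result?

6

Base: (lint, d=0).
Iteration 1: edges from {lint} -> (deploy, d=1), (index, d=1).
Iteration 2: edges from {deploy,index} -> (notify, d=2), (sign, d=2). [UNION drops 1 duplicate row(s)]
Iteration 3: no outgoing edges from {notify,sign}; recursion stops.
SUM(d) = 0 + 1 + 1 + 2 + 2 = 6.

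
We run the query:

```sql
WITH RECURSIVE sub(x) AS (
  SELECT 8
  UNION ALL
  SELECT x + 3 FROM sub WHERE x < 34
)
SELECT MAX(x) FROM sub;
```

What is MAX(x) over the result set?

35

Base: x=8.
Iteration 1: 8 < 34 holds -> x = 8 + 3 = 11.
Iteration 2: 11 < 34 holds -> x = 11 + 3 = 14.
Iteration 3: 14 < 34 holds -> x = 14 + 3 = 17.
Iteration 4: 17 < 34 holds -> x = 17 + 3 = 20.
Iteration 5: 20 < 34 holds -> x = 20 + 3 = 23.
Iteration 6: 23 < 34 holds -> x = 23 + 3 = 26.
Iteration 7: 26 < 34 holds -> x = 26 + 3 = 29.
Iteration 8: 29 < 34 holds -> x = 29 + 3 = 32.
Iteration 9: 32 < 34 holds -> x = 32 + 3 = 35.
Iteration 10: 35 < 34 fails; recursion stops.
x values: 8, 11, 14, 17, 20, 23, 26, 29, 32, 35; the maximum is 35.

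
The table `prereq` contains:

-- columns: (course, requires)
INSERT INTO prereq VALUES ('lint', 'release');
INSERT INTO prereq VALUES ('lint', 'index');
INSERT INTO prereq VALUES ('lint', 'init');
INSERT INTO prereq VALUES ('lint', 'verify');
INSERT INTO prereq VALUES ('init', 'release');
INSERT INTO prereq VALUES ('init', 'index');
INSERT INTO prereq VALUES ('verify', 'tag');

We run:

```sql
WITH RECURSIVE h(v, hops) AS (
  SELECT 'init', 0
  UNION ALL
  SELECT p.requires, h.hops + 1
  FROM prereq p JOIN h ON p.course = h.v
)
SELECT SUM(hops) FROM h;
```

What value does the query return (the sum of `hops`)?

Base: (init, hops=0).
Iteration 1: edges from {init} -> (index, hops=1), (release, hops=1).
Iteration 2: no outgoing edges from {index,release}; recursion stops.
SUM(hops) = 0 + 1 + 1 = 2.

2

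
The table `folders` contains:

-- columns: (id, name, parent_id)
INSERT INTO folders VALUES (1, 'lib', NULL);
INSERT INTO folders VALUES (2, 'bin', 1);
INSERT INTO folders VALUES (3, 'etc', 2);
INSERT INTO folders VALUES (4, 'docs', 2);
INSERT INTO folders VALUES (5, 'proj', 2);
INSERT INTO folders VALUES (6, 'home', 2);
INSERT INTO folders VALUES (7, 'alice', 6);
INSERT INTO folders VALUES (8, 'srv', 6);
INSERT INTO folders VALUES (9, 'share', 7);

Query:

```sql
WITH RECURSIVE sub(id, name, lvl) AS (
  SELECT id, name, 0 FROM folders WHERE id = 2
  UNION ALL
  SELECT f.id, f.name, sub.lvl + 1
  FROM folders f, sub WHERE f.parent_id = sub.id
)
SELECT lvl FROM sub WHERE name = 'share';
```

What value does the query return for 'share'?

3

Base: id=2 (bin) at lvl 0.
Iteration 1: rows with parent_id in {2} -> etc (id 3, lvl 1), docs (id 4, lvl 1), proj (id 5, lvl 1), home (id 6, lvl 1).
Iteration 2: rows with parent_id in {3,4,5,6} -> alice (id 7, lvl 2), srv (id 8, lvl 2).
Iteration 3: rows with parent_id in {7,8} -> share (id 9, lvl 3).
Iteration 4: no rows with parent_id in {9}; recursion stops.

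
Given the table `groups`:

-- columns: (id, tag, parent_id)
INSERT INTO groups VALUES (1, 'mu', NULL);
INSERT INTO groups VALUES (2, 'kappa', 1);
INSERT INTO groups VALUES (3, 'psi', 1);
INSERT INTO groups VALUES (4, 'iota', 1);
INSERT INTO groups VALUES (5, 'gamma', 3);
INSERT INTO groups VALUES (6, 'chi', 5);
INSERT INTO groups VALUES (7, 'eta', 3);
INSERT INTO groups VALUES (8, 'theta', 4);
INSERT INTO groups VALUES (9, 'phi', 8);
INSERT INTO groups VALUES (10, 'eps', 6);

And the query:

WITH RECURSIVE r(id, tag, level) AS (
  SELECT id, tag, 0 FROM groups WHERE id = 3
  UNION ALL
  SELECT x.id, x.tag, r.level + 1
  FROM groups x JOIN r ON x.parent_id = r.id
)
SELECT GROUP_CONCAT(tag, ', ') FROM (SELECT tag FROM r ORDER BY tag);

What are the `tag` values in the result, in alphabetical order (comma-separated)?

Base: id=3 (psi) at level 0.
Iteration 1: rows with parent_id in {3} -> gamma (id 5, level 1), eta (id 7, level 1).
Iteration 2: rows with parent_id in {5,7} -> chi (id 6, level 2).
Iteration 3: rows with parent_id in {6} -> eps (id 10, level 3).
Iteration 4: no rows with parent_id in {10}; recursion stops.

chi, eps, eta, gamma, psi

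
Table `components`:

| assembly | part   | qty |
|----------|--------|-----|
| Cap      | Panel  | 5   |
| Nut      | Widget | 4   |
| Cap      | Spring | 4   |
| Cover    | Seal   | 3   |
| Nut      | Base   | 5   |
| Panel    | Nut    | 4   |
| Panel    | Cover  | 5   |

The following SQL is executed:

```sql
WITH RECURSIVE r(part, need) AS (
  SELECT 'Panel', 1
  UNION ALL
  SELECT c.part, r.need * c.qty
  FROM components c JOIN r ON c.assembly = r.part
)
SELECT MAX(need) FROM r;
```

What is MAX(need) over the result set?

Base: (Panel, need=1).
Iteration 1: components of {Panel} -> Cover = 1*5 = 5, Nut = 1*4 = 4.
Iteration 2: components of {Cover,Nut} -> Base = 4*5 = 20, Seal = 5*3 = 15, Widget = 4*4 = 16.
Iteration 3: no further components; recursion stops.
need values: 1, 5, 4, 15, 16, 20; the maximum is 20.

20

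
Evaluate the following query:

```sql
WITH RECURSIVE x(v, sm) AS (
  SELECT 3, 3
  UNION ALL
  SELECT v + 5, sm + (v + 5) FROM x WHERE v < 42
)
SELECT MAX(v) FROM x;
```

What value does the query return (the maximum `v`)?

43

Base: v=3, sm=3.
Iteration 1: 3 < 42 holds -> v = 3 + 5 = 8, sm = 3 + 8 = 11.
Iteration 2: 8 < 42 holds -> v = 8 + 5 = 13, sm = 11 + 13 = 24.
Iteration 3: 13 < 42 holds -> v = 13 + 5 = 18, sm = 24 + 18 = 42.
Iteration 4: 18 < 42 holds -> v = 18 + 5 = 23, sm = 42 + 23 = 65.
Iteration 5: 23 < 42 holds -> v = 23 + 5 = 28, sm = 65 + 28 = 93.
Iteration 6: 28 < 42 holds -> v = 28 + 5 = 33, sm = 93 + 33 = 126.
Iteration 7: 33 < 42 holds -> v = 33 + 5 = 38, sm = 126 + 38 = 164.
Iteration 8: 38 < 42 holds -> v = 38 + 5 = 43, sm = 164 + 43 = 207.
Iteration 9: 43 < 42 fails; recursion stops.
v values: 3, 8, 13, 18, 23, 28, 33, 38, 43; the maximum is 43.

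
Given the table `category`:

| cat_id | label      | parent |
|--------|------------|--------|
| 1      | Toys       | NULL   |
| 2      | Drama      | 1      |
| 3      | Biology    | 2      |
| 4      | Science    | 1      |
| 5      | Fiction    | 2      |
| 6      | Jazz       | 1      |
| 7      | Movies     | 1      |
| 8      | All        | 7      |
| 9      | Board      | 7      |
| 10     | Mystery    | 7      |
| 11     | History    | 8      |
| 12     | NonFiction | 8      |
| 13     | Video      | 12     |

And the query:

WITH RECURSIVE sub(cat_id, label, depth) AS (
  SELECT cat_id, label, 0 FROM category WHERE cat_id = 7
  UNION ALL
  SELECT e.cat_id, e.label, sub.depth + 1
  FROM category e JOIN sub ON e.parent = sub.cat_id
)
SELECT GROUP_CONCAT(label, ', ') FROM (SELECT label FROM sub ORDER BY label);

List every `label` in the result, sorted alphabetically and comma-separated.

Base: cat_id=7 (Movies) at depth 0.
Iteration 1: rows with parent in {7} -> All (id 8, depth 1), Board (id 9, depth 1), Mystery (id 10, depth 1).
Iteration 2: rows with parent in {8,9,10} -> History (id 11, depth 2), NonFiction (id 12, depth 2).
Iteration 3: rows with parent in {11,12} -> Video (id 13, depth 3).
Iteration 4: no rows with parent in {13}; recursion stops.

All, Board, History, Movies, Mystery, NonFiction, Video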